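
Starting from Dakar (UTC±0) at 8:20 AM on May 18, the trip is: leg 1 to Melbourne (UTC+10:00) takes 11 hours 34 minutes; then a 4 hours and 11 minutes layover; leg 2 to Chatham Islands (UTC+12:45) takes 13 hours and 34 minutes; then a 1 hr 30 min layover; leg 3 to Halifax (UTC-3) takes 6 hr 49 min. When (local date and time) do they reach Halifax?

6:58 PM on May 19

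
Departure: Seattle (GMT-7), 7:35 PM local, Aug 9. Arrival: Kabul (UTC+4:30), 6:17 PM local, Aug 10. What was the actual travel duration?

11 hours 12 minutes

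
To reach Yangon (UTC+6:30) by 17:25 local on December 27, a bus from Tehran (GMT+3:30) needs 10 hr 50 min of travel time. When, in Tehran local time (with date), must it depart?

Target arrival in UTC: 17:25 − 6:30 = 10:55 on Dec 27.
Subtract 10 hours 50 minutes → departure 00:05 UTC on Dec 27.
Tehran is UTC+3:30: 00:05 + 3:30 = 03:35 on Dec 27.

03:35 on December 27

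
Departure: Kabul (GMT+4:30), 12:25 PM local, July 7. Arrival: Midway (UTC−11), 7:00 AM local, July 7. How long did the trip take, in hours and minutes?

10 hours 5 minutes

Departure in UTC: 12:25 PM − 4:30 = 7:55 AM on Jul 7.
Arrival in UTC: 7:00 AM + 11:00 = 6:00 PM on Jul 7.
Elapsed = 6:00 PM − 7:55 AM = 10 hours 5 minutes.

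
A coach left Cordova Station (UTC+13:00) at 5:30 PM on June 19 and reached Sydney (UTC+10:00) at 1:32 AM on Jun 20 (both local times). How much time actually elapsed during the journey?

11 hours 2 minutes

Departure in UTC: 5:30 PM − 13:00 = 4:30 AM on Jun 19.
Arrival in UTC: 1:32 AM − 10:00 = 3:32 PM on Jun 19.
Elapsed = 3:32 PM − 4:30 AM = 11 hours 2 minutes.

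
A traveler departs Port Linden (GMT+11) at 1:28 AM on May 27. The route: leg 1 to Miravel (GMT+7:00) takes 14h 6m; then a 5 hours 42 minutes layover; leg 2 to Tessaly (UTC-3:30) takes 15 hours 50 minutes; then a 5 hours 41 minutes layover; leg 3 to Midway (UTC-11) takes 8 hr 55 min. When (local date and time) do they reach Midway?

Convert departure to UTC: 1:28 AM − 11:00 = 2:28 PM UTC on May 26.
Add 14 hours 6 minutes leg 1 → 4:34 AM UTC (May 27).
Add 5 hours 42 minutes layover in Miravel → 10:16 AM UTC.
Add 15 hours 50 minutes leg 2 → 2:06 AM UTC (May 28).
Add 5 hours 41 minutes layover in Tessaly → 7:47 AM UTC.
Add 8 hours and 55 minutes leg 3 → 4:42 PM UTC.
Midway is UTC−11:00, so local arrival = 4:42 PM − 11:00 = 5:42 AM on May 28.

5:42 AM on May 28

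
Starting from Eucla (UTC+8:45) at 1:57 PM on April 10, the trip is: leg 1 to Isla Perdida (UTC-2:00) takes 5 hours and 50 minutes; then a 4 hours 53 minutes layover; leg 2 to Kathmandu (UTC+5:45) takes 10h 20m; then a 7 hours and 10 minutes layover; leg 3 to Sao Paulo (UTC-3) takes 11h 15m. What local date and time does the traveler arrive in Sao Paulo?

Convert departure to UTC: 1:57 PM − 8:45 = 5:12 AM UTC on Apr 10.
Add 5 hours 50 minutes leg 1 → 11:02 AM UTC.
Add 4 hours and 53 minutes layover in Isla Perdida → 3:55 PM UTC.
Add 10 hours 20 minutes leg 2 → 2:15 AM UTC (Apr 11).
Add 7 hours 10 minutes layover in Kathmandu → 9:25 AM UTC.
Add 11 hours 15 minutes leg 3 → 8:40 PM UTC.
Sao Paulo is UTC−3:00, so local arrival = 8:40 PM − 3:00 = 5:40 PM on Apr 11.

5:40 PM on Apr 11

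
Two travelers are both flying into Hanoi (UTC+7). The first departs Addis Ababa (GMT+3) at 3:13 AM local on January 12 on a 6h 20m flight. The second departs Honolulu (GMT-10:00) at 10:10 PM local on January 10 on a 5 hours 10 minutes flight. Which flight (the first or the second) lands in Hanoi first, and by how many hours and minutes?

the second, by 17 hours 13 minutes

Flight 1 in UTC: 3:13 AM − 3:00 = 12:13 AM on Jan 12.
+6 hours and 20 minutes → arrive 6:33 AM UTC on Jan 12.
Flight 2 in UTC: 10:10 PM + 10:00 = 8:10 AM on Jan 11.
+5 hours 10 minutes → arrive 1:20 PM UTC on Jan 11.
Flight 2 lands earlier by 17 hours 13 minutes.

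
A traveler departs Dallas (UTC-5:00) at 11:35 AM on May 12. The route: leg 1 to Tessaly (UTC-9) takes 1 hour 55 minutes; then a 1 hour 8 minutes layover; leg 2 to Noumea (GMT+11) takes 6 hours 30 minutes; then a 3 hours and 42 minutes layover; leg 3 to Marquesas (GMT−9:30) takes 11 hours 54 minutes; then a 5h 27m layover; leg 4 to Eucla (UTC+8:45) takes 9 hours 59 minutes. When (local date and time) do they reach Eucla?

5:55 PM on May 14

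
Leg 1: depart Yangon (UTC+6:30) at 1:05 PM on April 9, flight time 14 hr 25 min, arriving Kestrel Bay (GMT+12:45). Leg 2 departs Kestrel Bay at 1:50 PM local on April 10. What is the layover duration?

4 hours 5 minutes

Convert departure to UTC: 1:05 PM − 6:30 = 6:35 AM UTC on Apr 9.
Add 14 hours 25 minutes flight time → 9:00 PM UTC.
Kestrel Bay is UTC+12:45, so local arrival = 9:00 PM + 12:45 = 9:45 AM on Apr 10.
Layover = 1:50 PM − 9:45 AM = 4 hours 5 minutes.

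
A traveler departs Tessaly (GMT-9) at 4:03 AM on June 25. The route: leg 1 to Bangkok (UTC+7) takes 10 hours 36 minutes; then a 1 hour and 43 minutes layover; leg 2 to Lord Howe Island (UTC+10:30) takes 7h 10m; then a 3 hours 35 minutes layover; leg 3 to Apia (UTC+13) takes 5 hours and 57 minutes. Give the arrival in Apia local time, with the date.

7:04 AM on June 27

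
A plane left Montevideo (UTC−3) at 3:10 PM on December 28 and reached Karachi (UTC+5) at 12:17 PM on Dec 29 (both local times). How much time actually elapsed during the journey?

Departure in UTC: 3:10 PM + 3:00 = 6:10 PM on Dec 28.
Arrival in UTC: 12:17 PM − 5:00 = 7:17 AM on Dec 29.
Elapsed = 7:17 AM − 6:10 PM (+1 day) = 13 hours 7 minutes.

13 hours 7 minutes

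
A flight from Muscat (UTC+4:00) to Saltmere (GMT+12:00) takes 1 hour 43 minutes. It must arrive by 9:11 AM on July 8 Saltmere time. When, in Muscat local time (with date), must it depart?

11:28 PM on July 7

Target arrival in UTC: 9:11 AM − 12:00 = 9:11 PM on Jul 7.
Subtract 1 hour and 43 minutes → departure 7:28 PM UTC on Jul 7.
Muscat is UTC+4:00: 7:28 PM + 4:00 = 11:28 PM on Jul 7.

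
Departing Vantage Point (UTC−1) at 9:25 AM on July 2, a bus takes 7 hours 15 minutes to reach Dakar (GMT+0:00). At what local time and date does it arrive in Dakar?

5:40 PM on July 2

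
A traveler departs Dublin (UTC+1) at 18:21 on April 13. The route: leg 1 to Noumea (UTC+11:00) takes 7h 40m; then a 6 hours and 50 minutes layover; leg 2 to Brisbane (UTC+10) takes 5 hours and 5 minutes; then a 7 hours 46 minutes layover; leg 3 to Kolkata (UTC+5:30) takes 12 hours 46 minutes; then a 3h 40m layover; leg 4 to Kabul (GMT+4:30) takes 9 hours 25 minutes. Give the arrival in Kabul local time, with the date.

03:03 on April 16

Convert departure to UTC: 18:21 − 1:00 = 17:21 UTC on Apr 13.
Add 7 hours 40 minutes leg 1 → 01:01 UTC (Apr 14).
Add 6 hours and 50 minutes layover in Noumea → 07:51 UTC.
Add 5 hours 5 minutes leg 2 → 12:56 UTC.
Add 7 hours and 46 minutes layover in Brisbane → 20:42 UTC.
Add 12 hours and 46 minutes leg 3 → 09:28 UTC (Apr 15).
Add 3 hours and 40 minutes layover in Kolkata → 13:08 UTC.
Add 9 hours 25 minutes leg 4 → 22:33 UTC.
Kabul is UTC+4:30, so local arrival = 22:33 + 4:30 = 03:03 on Apr 16.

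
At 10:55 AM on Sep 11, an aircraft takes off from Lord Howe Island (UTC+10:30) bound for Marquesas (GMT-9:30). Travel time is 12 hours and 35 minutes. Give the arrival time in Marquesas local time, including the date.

Convert departure to UTC: 10:55 AM − 10:30 = 12:25 AM UTC on Sep 11.
Add 12 hours 35 minutes travel time → 1:00 PM UTC.
Marquesas is UTC−9:30, so local arrival = 1:00 PM − 9:30 = 3:30 AM on Sep 11.

3:30 AM on September 11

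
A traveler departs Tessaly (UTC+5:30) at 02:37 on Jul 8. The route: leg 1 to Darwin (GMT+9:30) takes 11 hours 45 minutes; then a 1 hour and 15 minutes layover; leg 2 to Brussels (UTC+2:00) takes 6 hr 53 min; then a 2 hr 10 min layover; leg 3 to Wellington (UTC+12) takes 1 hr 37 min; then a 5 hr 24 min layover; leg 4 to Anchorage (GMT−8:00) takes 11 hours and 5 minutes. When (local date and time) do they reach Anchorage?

05:16 on July 9

Convert departure to UTC: 02:37 − 5:30 = 21:07 UTC on Jul 7.
Add 11 hours 45 minutes leg 1 → 08:52 UTC (Jul 8).
Add 1 hour 15 minutes layover in Darwin → 10:07 UTC.
Add 6 hours and 53 minutes leg 2 → 17:00 UTC.
Add 2 hours 10 minutes layover in Brussels → 19:10 UTC.
Add 1 hour 37 minutes leg 3 → 20:47 UTC.
Add 5 hours and 24 minutes layover in Wellington → 02:11 UTC (Jul 9).
Add 11 hours and 5 minutes leg 4 → 13:16 UTC.
Anchorage is UTC−8:00, so local arrival = 13:16 − 8:00 = 05:16 on Jul 9.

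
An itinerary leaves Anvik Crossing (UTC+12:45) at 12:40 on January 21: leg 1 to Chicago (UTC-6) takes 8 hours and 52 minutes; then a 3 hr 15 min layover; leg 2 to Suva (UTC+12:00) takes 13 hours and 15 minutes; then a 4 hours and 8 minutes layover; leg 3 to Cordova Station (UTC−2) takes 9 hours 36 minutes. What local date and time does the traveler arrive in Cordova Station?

13:01 on January 22

Convert departure to UTC: 12:40 − 12:45 = 23:55 UTC on Jan 20.
Add 8 hours 52 minutes leg 1 → 08:47 UTC (Jan 21).
Add 3 hours 15 minutes layover in Chicago → 12:02 UTC.
Add 13 hours and 15 minutes leg 2 → 01:17 UTC (Jan 22).
Add 4 hours 8 minutes layover in Suva → 05:25 UTC.
Add 9 hours 36 minutes leg 3 → 15:01 UTC.
Cordova Station is UTC−2:00, so local arrival = 15:01 − 2:00 = 13:01 on Jan 22.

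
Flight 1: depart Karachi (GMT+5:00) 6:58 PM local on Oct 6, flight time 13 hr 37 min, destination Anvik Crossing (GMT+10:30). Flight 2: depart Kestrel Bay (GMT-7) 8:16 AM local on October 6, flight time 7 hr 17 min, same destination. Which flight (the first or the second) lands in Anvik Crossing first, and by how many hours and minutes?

Flight 1 in UTC: 6:58 PM − 5:00 = 1:58 PM on Oct 6.
+13 hours and 37 minutes → arrive 3:35 AM UTC on Oct 7.
Flight 2 in UTC: 8:16 AM + 7:00 = 3:16 PM on Oct 6.
+7 hours and 17 minutes → arrive 10:33 PM UTC on Oct 6.
Flight 2 lands earlier by 5 hours 2 minutes.

the second, by 5 hours 2 minutes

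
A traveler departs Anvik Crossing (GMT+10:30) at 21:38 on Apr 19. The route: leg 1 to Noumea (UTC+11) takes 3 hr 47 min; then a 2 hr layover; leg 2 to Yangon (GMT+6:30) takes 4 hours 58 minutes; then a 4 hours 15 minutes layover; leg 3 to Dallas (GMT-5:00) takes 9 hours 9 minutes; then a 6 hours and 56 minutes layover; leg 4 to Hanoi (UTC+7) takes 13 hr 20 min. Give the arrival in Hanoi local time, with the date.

14:33 on April 21

Convert departure to UTC: 21:38 − 10:30 = 11:08 UTC on Apr 19.
Add 3 hours and 47 minutes leg 1 → 14:55 UTC.
Add 2 hours layover in Noumea → 16:55 UTC.
Add 4 hours 58 minutes leg 2 → 21:53 UTC.
Add 4 hours 15 minutes layover in Yangon → 02:08 UTC (Apr 20).
Add 9 hours and 9 minutes leg 3 → 11:17 UTC.
Add 6 hours and 56 minutes layover in Dallas → 18:13 UTC.
Add 13 hours and 20 minutes leg 4 → 07:33 UTC (Apr 21).
Hanoi is UTC+7:00, so local arrival = 07:33 + 7:00 = 14:33 on Apr 21.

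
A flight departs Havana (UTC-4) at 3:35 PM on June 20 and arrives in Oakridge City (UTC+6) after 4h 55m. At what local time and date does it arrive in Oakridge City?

Convert departure to UTC: 3:35 PM + 4:00 = 7:35 PM UTC on Jun 20.
Add 4 hours 55 minutes travel time → 12:30 AM UTC (Jun 21).
Oakridge City is UTC+6:00, so local arrival = 12:30 AM + 6:00 = 6:30 AM on Jun 21.

6:30 AM on Jun 21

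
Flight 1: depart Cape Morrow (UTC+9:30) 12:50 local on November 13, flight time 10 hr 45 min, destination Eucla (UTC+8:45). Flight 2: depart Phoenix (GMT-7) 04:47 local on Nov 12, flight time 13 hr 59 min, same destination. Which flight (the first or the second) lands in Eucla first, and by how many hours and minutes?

the second, by 12 hours 19 minutes

Flight 1 in UTC: 12:50 − 9:30 = 03:20 on Nov 13.
+10 hours and 45 minutes → arrive 14:05 UTC on Nov 13.
Flight 2 in UTC: 04:47 + 7:00 = 11:47 on Nov 12.
+13 hours 59 minutes → arrive 01:46 UTC on Nov 13.
Flight 2 lands earlier by 12 hours 19 minutes.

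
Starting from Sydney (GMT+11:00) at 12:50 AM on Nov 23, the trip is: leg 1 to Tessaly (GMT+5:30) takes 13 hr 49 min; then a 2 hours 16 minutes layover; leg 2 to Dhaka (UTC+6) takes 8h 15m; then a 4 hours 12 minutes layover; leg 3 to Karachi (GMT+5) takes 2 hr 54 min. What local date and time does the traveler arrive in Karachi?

2:16 AM on November 24

Convert departure to UTC: 12:50 AM − 11:00 = 1:50 PM UTC on Nov 22.
Add 13 hours 49 minutes leg 1 → 3:39 AM UTC (Nov 23).
Add 2 hours 16 minutes layover in Tessaly → 5:55 AM UTC.
Add 8 hours and 15 minutes leg 2 → 2:10 PM UTC.
Add 4 hours 12 minutes layover in Dhaka → 6:22 PM UTC.
Add 2 hours 54 minutes leg 3 → 9:16 PM UTC.
Karachi is UTC+5:00, so local arrival = 9:16 PM + 5:00 = 2:16 AM on Nov 24.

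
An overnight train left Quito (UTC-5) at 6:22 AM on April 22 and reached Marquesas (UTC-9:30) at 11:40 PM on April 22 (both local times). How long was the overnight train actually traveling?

21 hours 48 minutes

Marquesas is 4:30 behind Quito.
Clock-face elapsed time (ignoring zones) is 17 hours 18 minutes.
Actual elapsed = 17 hours 18 minutes + 4:30 = 21 hours 48 minutes.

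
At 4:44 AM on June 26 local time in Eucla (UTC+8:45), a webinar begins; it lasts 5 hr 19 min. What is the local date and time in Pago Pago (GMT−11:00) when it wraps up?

Pago Pago is 19:45 behind Eucla.
After 5 hours 19 minutes it is 10:03 AM in Eucla.
Shift by the zone difference: 10:03 AM − 19:45 = 2:18 PM on Jun 25 in Pago Pago.

2:18 PM on June 25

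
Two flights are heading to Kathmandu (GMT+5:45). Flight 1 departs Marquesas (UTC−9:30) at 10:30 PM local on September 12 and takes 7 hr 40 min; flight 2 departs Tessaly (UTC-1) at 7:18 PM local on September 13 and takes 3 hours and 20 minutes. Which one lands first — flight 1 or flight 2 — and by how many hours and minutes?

the first, by 7 hours 58 minutes

Flight 1 in UTC: 10:30 PM + 9:30 = 8:00 AM on Sep 13.
+7 hours 40 minutes → arrive 3:40 PM UTC on Sep 13.
Flight 2 in UTC: 7:18 PM + 1:00 = 8:18 PM on Sep 13.
+3 hours and 20 minutes → arrive 11:38 PM UTC on Sep 13.
Flight 1 lands earlier by 7 hours 58 minutes.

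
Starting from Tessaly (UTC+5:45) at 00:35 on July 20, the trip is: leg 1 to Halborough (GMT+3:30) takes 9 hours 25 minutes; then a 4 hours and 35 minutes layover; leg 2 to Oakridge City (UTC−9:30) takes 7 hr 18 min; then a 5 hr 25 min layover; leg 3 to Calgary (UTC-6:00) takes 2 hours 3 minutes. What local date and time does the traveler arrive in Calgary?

Convert departure to UTC: 00:35 − 5:45 = 18:50 UTC on Jul 19.
Add 9 hours and 25 minutes leg 1 → 04:15 UTC (Jul 20).
Add 4 hours and 35 minutes layover in Halborough → 08:50 UTC.
Add 7 hours and 18 minutes leg 2 → 16:08 UTC.
Add 5 hours and 25 minutes layover in Oakridge City → 21:33 UTC.
Add 2 hours and 3 minutes leg 3 → 23:36 UTC.
Calgary is UTC−6:00, so local arrival = 23:36 − 6:00 = 17:36 on Jul 20.

17:36 on July 20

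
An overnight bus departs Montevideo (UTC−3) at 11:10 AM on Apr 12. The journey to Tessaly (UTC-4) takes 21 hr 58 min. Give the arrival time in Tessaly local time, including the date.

8:08 AM on Apr 13

Convert departure to UTC: 11:10 AM + 3:00 = 2:10 PM UTC on Apr 12.
Add 21 hours 58 minutes travel time → 12:08 PM UTC (Apr 13).
Tessaly is UTC−4:00, so local arrival = 12:08 PM − 4:00 = 8:08 AM on Apr 13.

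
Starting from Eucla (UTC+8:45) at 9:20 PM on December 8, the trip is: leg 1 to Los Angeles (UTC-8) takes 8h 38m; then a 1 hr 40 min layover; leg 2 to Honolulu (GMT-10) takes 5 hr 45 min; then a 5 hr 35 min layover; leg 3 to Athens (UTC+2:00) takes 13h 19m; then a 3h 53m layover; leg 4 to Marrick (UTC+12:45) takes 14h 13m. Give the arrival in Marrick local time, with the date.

Convert departure to UTC: 9:20 PM − 8:45 = 12:35 PM UTC on Dec 8.
Add 8 hours and 38 minutes leg 1 → 9:13 PM UTC.
Add 1 hour and 40 minutes layover in Los Angeles → 10:53 PM UTC.
Add 5 hours and 45 minutes leg 2 → 4:38 AM UTC (Dec 9).
Add 5 hours 35 minutes layover in Honolulu → 10:13 AM UTC.
Add 13 hours 19 minutes leg 3 → 11:32 PM UTC.
Add 3 hours 53 minutes layover in Athens → 3:25 AM UTC (Dec 10).
Add 14 hours 13 minutes leg 4 → 5:38 PM UTC.
Marrick is UTC+12:45, so local arrival = 5:38 PM + 12:45 = 6:23 AM on Dec 11.

6:23 AM on Dec 11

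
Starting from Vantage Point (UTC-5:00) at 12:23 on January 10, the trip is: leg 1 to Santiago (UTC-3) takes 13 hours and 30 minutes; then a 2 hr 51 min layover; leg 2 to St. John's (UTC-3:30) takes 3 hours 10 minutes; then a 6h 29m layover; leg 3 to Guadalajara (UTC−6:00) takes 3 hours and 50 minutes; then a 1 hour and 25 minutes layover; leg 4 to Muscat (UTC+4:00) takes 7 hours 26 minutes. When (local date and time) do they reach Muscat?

12:04 on January 12

Convert departure to UTC: 12:23 + 5:00 = 17:23 UTC on Jan 10.
Add 13 hours 30 minutes leg 1 → 06:53 UTC (Jan 11).
Add 2 hours 51 minutes layover in Santiago → 09:44 UTC.
Add 3 hours 10 minutes leg 2 → 12:54 UTC.
Add 6 hours and 29 minutes layover in St. John's → 19:23 UTC.
Add 3 hours and 50 minutes leg 3 → 23:13 UTC.
Add 1 hour and 25 minutes layover in Guadalajara → 00:38 UTC (Jan 12).
Add 7 hours 26 minutes leg 4 → 08:04 UTC.
Muscat is UTC+4:00, so local arrival = 08:04 + 4:00 = 12:04 on Jan 12.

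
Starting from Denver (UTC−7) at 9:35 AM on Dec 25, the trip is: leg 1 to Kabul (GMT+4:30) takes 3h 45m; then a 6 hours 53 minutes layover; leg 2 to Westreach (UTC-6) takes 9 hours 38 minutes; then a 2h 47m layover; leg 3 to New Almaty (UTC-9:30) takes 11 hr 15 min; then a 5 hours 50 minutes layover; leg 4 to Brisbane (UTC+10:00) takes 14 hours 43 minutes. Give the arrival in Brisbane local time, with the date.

9:26 AM on Dec 28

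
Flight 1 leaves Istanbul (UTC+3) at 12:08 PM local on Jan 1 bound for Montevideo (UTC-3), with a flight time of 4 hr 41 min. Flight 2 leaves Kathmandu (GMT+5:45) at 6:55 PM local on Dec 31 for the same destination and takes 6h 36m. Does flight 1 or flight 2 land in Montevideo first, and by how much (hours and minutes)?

Flight 1 in UTC: 12:08 PM − 3:00 = 9:08 AM on Jan 1.
+4 hours and 41 minutes → arrive 1:49 PM UTC on Jan 1.
Flight 2 in UTC: 6:55 PM − 5:45 = 1:10 PM on Dec 31.
+6 hours 36 minutes → arrive 7:46 PM UTC on Dec 31.
Flight 2 lands earlier by 18 hours 3 minutes.

the second, by 18 hours 3 minutes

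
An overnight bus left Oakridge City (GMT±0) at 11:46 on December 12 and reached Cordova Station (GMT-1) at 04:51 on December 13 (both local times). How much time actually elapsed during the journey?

18 hours 5 minutes

Departure is already UTC: 11:46 on Dec 12.
Arrival in UTC: 04:51 + 1:00 = 05:51 on Dec 13.
Elapsed = 05:51 − 11:46 (+1 day) = 18 hours 5 minutes.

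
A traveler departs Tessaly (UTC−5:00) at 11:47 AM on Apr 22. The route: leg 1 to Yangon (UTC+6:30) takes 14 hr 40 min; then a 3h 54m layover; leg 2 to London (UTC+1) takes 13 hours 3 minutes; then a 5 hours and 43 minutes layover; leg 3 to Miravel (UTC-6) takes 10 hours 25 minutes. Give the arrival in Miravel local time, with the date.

10:32 AM on Apr 24

Convert departure to UTC: 11:47 AM + 5:00 = 4:47 PM UTC on Apr 22.
Add 14 hours 40 minutes leg 1 → 7:27 AM UTC (Apr 23).
Add 3 hours and 54 minutes layover in Yangon → 11:21 AM UTC.
Add 13 hours 3 minutes leg 2 → 12:24 AM UTC (Apr 24).
Add 5 hours and 43 minutes layover in London → 6:07 AM UTC.
Add 10 hours and 25 minutes leg 3 → 4:32 PM UTC.
Miravel is UTC−6:00, so local arrival = 4:32 PM − 6:00 = 10:32 AM on Apr 24.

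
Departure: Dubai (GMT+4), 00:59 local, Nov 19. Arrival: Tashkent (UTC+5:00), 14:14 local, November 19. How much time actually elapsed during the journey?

Departure in UTC: 00:59 − 4:00 = 20:59 on Nov 18.
Arrival in UTC: 14:14 − 5:00 = 09:14 on Nov 19.
Elapsed = 09:14 − 20:59 (+1 day) = 12 hours 15 minutes.

12 hours 15 minutes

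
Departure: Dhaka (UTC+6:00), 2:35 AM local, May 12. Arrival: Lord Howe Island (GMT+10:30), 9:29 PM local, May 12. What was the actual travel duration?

14 hours 24 minutes

Lord Howe Island is 4:30 ahead of Dhaka.
Clock-face elapsed time (ignoring zones) is 18 hours 54 minutes.
Actual elapsed = 18 hours 54 minutes − 4:30 = 14 hours 24 minutes.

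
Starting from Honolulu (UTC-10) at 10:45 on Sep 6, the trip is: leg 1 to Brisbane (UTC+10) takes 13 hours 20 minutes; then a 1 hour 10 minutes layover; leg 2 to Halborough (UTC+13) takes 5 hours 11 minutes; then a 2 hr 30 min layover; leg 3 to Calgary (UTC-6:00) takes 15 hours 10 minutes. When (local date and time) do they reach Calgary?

04:06 on Sep 8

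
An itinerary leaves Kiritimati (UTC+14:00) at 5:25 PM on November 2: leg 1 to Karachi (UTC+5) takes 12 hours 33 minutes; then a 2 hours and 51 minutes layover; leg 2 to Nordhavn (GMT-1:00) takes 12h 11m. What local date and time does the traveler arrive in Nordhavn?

6:00 AM on Nov 3

Convert departure to UTC: 5:25 PM − 14:00 = 3:25 AM UTC on Nov 2.
Add 12 hours and 33 minutes leg 1 → 3:58 PM UTC.
Add 2 hours and 51 minutes layover in Karachi → 6:49 PM UTC.
Add 12 hours and 11 minutes leg 2 → 7:00 AM UTC (Nov 3).
Nordhavn is UTC−1:00, so local arrival = 7:00 AM − 1:00 = 6:00 AM on Nov 3.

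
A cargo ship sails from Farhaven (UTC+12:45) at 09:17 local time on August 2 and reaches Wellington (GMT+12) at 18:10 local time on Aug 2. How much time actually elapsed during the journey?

Departure in UTC: 09:17 − 12:45 = 20:32 on Aug 1.
Arrival in UTC: 18:10 − 12:00 = 06:10 on Aug 2.
Elapsed = 06:10 − 20:32 (+1 day) = 9 hours 38 minutes.

9 hours 38 minutes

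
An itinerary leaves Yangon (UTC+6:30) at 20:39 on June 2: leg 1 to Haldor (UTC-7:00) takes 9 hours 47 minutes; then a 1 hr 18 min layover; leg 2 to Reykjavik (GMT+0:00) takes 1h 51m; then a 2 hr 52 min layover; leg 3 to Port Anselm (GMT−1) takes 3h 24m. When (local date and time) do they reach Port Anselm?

08:21 on June 3

Convert departure to UTC: 20:39 − 6:30 = 14:09 UTC on Jun 2.
Add 9 hours and 47 minutes leg 1 → 23:56 UTC.
Add 1 hour 18 minutes layover in Haldor → 01:14 UTC (Jun 3).
Add 1 hour and 51 minutes leg 2 → 03:05 UTC.
Add 2 hours 52 minutes layover in Reykjavik → 05:57 UTC.
Add 3 hours and 24 minutes leg 3 → 09:21 UTC.
Port Anselm is UTC−1:00, so local arrival = 09:21 − 1:00 = 08:21 on Jun 3.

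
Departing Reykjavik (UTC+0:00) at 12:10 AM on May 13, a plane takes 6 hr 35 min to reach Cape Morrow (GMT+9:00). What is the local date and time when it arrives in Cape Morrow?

Reykjavik is at UTC+0, so departure is already 12:10 AM UTC on May 13.
Add 6 hours and 35 minutes travel time → 6:45 AM UTC.
Cape Morrow is UTC+9:00, so local arrival = 6:45 AM + 9:00 = 3:45 PM on May 13.

3:45 PM on May 13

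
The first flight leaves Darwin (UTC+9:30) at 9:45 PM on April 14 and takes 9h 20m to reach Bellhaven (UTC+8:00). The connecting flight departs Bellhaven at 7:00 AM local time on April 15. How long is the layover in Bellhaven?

Convert departure to UTC: 9:45 PM − 9:30 = 12:15 PM UTC on Apr 14.
Add 9 hours 20 minutes flight time → 9:35 PM UTC.
Bellhaven is UTC+8:00, so local arrival = 9:35 PM + 8:00 = 5:35 AM on Apr 15.
Layover = 7:00 AM − 5:35 AM = 1 hour 25 minutes.

1 hour 25 minutes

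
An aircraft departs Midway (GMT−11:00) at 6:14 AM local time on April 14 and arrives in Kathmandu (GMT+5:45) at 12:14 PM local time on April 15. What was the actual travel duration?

Kathmandu is 16:45 ahead of Midway.
Clock-face elapsed time (ignoring zones) is 30 hours.
Actual elapsed = 30 hours − 16:45 = 13 hours 15 minutes.

13 hours 15 minutes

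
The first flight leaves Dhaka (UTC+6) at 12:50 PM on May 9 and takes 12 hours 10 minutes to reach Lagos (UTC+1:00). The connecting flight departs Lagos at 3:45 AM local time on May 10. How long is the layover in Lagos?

7 hours 45 minutes

Convert departure to UTC: 12:50 PM − 6:00 = 6:50 AM UTC on May 9.
Add 12 hours 10 minutes flight time → 7:00 PM UTC.
Lagos is UTC+1:00, so local arrival = 7:00 PM + 1:00 = 8:00 PM on May 9.
Layover = 3:45 AM − 8:00 PM (+1 day) = 7 hours 45 minutes.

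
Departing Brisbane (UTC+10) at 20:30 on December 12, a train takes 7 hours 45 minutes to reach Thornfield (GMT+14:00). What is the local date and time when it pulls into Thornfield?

Convert departure to UTC: 20:30 − 10:00 = 10:30 UTC on Dec 12.
Add 7 hours and 45 minutes travel time → 18:15 UTC.
Thornfield is UTC+14:00, so local arrival = 18:15 + 14:00 = 08:15 on Dec 13.

08:15 on December 13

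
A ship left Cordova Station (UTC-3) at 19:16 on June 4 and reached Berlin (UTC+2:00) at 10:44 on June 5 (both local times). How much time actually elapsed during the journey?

Departure in UTC: 19:16 + 3:00 = 22:16 on Jun 4.
Arrival in UTC: 10:44 − 2:00 = 08:44 on Jun 5.
Elapsed = 08:44 − 22:16 (+1 day) = 10 hours 28 minutes.

10 hours 28 minutes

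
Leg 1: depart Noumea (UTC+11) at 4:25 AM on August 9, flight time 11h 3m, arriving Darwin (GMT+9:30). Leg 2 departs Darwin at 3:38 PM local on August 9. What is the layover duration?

1 hour 40 minutes

Convert departure to UTC: 4:25 AM − 11:00 = 5:25 PM UTC on Aug 8.
Add 11 hours 3 minutes flight time → 4:28 AM UTC (Aug 9).
Darwin is UTC+9:30, so local arrival = 4:28 AM + 9:30 = 1:58 PM on Aug 9.
Layover = 3:38 PM − 1:58 PM = 1 hour 40 minutes.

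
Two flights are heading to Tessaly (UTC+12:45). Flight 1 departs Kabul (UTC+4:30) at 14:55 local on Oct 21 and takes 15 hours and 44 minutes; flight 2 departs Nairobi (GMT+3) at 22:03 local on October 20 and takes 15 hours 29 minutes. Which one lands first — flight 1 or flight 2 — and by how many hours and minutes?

Flight 1 in UTC: 14:55 − 4:30 = 10:25 on Oct 21.
+15 hours 44 minutes → arrive 02:09 UTC on Oct 22.
Flight 2 in UTC: 22:03 − 3:00 = 19:03 on Oct 20.
+15 hours 29 minutes → arrive 10:32 UTC on Oct 21.
Flight 2 lands earlier by 15 hours 37 minutes.

the second, by 15 hours 37 minutes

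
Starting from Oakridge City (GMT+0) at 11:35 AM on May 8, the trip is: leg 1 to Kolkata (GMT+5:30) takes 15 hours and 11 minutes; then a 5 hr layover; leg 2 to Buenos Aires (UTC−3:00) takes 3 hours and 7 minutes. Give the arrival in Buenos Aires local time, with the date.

Oakridge City is at UTC+0, so departure is already 11:35 AM UTC on May 8.
Add 15 hours and 11 minutes leg 1 → 2:46 AM UTC (May 9).
Add 5 hours layover in Kolkata → 7:46 AM UTC.
Add 3 hours and 7 minutes leg 2 → 10:53 AM UTC.
Buenos Aires is UTC−3:00, so local arrival = 10:53 AM − 3:00 = 7:53 AM on May 9.

7:53 AM on May 9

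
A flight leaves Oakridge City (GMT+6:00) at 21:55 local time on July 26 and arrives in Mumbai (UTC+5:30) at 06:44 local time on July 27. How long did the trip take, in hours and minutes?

Departure in UTC: 21:55 − 6:00 = 15:55 on Jul 26.
Arrival in UTC: 06:44 − 5:30 = 01:14 on Jul 27.
Elapsed = 01:14 − 15:55 (+1 day) = 9 hours 19 minutes.

9 hours 19 minutes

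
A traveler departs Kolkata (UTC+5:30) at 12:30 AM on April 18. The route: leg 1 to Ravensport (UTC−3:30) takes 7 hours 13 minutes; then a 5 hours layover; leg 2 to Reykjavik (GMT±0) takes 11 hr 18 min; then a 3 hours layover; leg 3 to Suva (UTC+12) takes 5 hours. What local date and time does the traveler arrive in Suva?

Convert departure to UTC: 12:30 AM − 5:30 = 7:00 PM UTC on Apr 17.
Add 7 hours and 13 minutes leg 1 → 2:13 AM UTC (Apr 18).
Add 5 hours layover in Ravensport → 7:13 AM UTC.
Add 11 hours and 18 minutes leg 2 → 6:31 PM UTC.
Add 3 hours layover in Reykjavik → 9:31 PM UTC.
Add 5 hours leg 3 → 2:31 AM UTC (Apr 19).
Suva is UTC+12:00, so local arrival = 2:31 AM + 12:00 = 2:31 PM on Apr 19.

2:31 PM on Apr 19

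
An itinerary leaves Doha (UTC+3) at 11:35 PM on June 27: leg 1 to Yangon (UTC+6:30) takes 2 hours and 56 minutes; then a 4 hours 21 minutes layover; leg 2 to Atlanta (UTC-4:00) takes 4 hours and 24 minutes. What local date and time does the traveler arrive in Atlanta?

Convert departure to UTC: 11:35 PM − 3:00 = 8:35 PM UTC on Jun 27.
Add 2 hours 56 minutes leg 1 → 11:31 PM UTC.
Add 4 hours 21 minutes layover in Yangon → 3:52 AM UTC (Jun 28).
Add 4 hours and 24 minutes leg 2 → 8:16 AM UTC.
Atlanta is UTC−4:00, so local arrival = 8:16 AM − 4:00 = 4:16 AM on Jun 28.

4:16 AM on June 28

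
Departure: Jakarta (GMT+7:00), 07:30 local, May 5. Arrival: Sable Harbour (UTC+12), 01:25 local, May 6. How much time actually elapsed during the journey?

Departure in UTC: 07:30 − 7:00 = 00:30 on May 5.
Arrival in UTC: 01:25 − 12:00 = 13:25 on May 5.
Elapsed = 13:25 − 00:30 = 12 hours 55 minutes.

12 hours 55 minutes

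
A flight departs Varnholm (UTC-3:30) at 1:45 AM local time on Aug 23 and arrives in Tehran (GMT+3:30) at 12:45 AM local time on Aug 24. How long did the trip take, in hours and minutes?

Tehran is 7:00 ahead of Varnholm.
Clock-face elapsed time (ignoring zones) is 23 hours.
Actual elapsed = 23 hours − 7:00 = 16 hours.

16 hours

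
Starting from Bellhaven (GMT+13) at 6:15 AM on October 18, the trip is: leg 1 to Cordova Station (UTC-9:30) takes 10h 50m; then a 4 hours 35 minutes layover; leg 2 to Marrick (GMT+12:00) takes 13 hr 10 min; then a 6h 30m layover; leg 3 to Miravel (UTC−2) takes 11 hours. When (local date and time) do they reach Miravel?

1:20 PM on Oct 19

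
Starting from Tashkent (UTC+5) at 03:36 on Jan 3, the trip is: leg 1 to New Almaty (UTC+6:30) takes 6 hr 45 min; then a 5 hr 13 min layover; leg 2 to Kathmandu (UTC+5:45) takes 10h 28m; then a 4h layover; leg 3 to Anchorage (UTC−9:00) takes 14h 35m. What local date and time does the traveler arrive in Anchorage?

Convert departure to UTC: 03:36 − 5:00 = 22:36 UTC on Jan 2.
Add 6 hours 45 minutes leg 1 → 05:21 UTC (Jan 3).
Add 5 hours and 13 minutes layover in New Almaty → 10:34 UTC.
Add 10 hours 28 minutes leg 2 → 21:02 UTC.
Add 4 hours layover in Kathmandu → 01:02 UTC (Jan 4).
Add 14 hours and 35 minutes leg 3 → 15:37 UTC.
Anchorage is UTC−9:00, so local arrival = 15:37 − 9:00 = 06:37 on Jan 4.

06:37 on Jan 4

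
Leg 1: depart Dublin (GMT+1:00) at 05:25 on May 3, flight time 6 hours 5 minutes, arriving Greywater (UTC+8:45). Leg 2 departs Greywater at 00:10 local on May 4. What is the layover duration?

4 hours 55 minutes

Convert departure to UTC: 05:25 − 1:00 = 04:25 UTC on May 3.
Add 6 hours and 5 minutes flight time → 10:30 UTC.
Greywater is UTC+8:45, so local arrival = 10:30 + 8:45 = 19:15 on May 3.
Layover = 00:10 − 19:15 (+1 day) = 4 hours 55 minutes.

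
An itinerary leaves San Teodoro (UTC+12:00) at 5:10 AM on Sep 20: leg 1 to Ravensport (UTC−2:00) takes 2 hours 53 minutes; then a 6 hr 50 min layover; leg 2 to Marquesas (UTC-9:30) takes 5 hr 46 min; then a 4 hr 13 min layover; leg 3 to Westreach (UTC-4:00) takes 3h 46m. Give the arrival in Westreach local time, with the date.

12:38 PM on Sep 20

Convert departure to UTC: 5:10 AM − 12:00 = 5:10 PM UTC on Sep 19.
Add 2 hours and 53 minutes leg 1 → 8:03 PM UTC.
Add 6 hours and 50 minutes layover in Ravensport → 2:53 AM UTC (Sep 20).
Add 5 hours and 46 minutes leg 2 → 8:39 AM UTC.
Add 4 hours 13 minutes layover in Marquesas → 12:52 PM UTC.
Add 3 hours and 46 minutes leg 3 → 4:38 PM UTC.
Westreach is UTC−4:00, so local arrival = 4:38 PM − 4:00 = 12:38 PM on Sep 20.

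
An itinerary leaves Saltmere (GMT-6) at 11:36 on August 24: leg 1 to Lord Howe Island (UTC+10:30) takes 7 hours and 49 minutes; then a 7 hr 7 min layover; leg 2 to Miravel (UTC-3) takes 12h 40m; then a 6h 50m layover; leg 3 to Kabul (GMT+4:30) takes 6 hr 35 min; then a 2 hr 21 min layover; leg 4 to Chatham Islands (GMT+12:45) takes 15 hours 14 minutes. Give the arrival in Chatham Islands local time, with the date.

Convert departure to UTC: 11:36 + 6:00 = 17:36 UTC on Aug 24.
Add 7 hours 49 minutes leg 1 → 01:25 UTC (Aug 25).
Add 7 hours and 7 minutes layover in Lord Howe Island → 08:32 UTC.
Add 12 hours 40 minutes leg 2 → 21:12 UTC.
Add 6 hours and 50 minutes layover in Miravel → 04:02 UTC (Aug 26).
Add 6 hours 35 minutes leg 3 → 10:37 UTC.
Add 2 hours 21 minutes layover in Kabul → 12:58 UTC.
Add 15 hours and 14 minutes leg 4 → 04:12 UTC (Aug 27).
Chatham Islands is UTC+12:45, so local arrival = 04:12 + 12:45 = 16:57 on Aug 27.

16:57 on August 27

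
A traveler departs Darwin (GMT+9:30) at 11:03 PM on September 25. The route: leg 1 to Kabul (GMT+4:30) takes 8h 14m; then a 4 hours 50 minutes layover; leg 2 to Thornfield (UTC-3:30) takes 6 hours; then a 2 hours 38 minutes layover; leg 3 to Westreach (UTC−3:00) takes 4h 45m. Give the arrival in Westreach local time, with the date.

Convert departure to UTC: 11:03 PM − 9:30 = 1:33 PM UTC on Sep 25.
Add 8 hours and 14 minutes leg 1 → 9:47 PM UTC.
Add 4 hours 50 minutes layover in Kabul → 2:37 AM UTC (Sep 26).
Add 6 hours leg 2 → 8:37 AM UTC.
Add 2 hours and 38 minutes layover in Thornfield → 11:15 AM UTC.
Add 4 hours and 45 minutes leg 3 → 4:00 PM UTC.
Westreach is UTC−3:00, so local arrival = 4:00 PM − 3:00 = 1:00 PM on Sep 26.

1:00 PM on Sep 26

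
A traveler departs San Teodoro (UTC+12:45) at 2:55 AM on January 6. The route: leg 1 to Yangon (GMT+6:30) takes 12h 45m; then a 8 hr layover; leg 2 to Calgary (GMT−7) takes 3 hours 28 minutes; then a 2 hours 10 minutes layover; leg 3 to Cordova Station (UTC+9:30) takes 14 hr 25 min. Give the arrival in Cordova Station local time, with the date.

Convert departure to UTC: 2:55 AM − 12:45 = 2:10 PM UTC on Jan 5.
Add 12 hours and 45 minutes leg 1 → 2:55 AM UTC (Jan 6).
Add 8 hours layover in Yangon → 10:55 AM UTC.
Add 3 hours and 28 minutes leg 2 → 2:23 PM UTC.
Add 2 hours and 10 minutes layover in Calgary → 4:33 PM UTC.
Add 14 hours and 25 minutes leg 3 → 6:58 AM UTC (Jan 7).
Cordova Station is UTC+9:30, so local arrival = 6:58 AM + 9:30 = 4:28 PM on Jan 7.

4:28 PM on January 7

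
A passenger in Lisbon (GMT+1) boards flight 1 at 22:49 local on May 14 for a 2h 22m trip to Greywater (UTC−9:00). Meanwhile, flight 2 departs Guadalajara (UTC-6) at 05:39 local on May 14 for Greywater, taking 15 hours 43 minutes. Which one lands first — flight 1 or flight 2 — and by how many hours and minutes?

the first, by 3 hours 11 minutes

Flight 1 in UTC: 22:49 − 1:00 = 21:49 on May 14.
+2 hours and 22 minutes → arrive 00:11 UTC on May 15.
Flight 2 in UTC: 05:39 + 6:00 = 11:39 on May 14.
+15 hours and 43 minutes → arrive 03:22 UTC on May 15.
Flight 1 lands earlier by 3 hours 11 minutes.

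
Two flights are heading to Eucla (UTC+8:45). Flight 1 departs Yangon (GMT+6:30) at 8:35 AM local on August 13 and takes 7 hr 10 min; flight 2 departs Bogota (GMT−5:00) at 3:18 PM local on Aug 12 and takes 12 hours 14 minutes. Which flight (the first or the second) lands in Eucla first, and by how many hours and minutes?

Flight 1 in UTC: 8:35 AM − 6:30 = 2:05 AM on Aug 13.
+7 hours and 10 minutes → arrive 9:15 AM UTC on Aug 13.
Flight 2 in UTC: 3:18 PM + 5:00 = 8:18 PM on Aug 12.
+12 hours 14 minutes → arrive 8:32 AM UTC on Aug 13.
Flight 2 lands earlier by 43 minutes.

the second, by 43 minutes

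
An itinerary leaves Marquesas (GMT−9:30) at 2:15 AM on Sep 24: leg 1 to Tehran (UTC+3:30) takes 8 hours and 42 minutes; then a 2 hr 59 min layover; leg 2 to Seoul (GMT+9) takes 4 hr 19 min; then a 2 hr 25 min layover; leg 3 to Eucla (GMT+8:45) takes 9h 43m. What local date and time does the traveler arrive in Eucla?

12:38 AM on Sep 26

Convert departure to UTC: 2:15 AM + 9:30 = 11:45 AM UTC on Sep 24.
Add 8 hours and 42 minutes leg 1 → 8:27 PM UTC.
Add 2 hours 59 minutes layover in Tehran → 11:26 PM UTC.
Add 4 hours and 19 minutes leg 2 → 3:45 AM UTC (Sep 25).
Add 2 hours 25 minutes layover in Seoul → 6:10 AM UTC.
Add 9 hours 43 minutes leg 3 → 3:53 PM UTC.
Eucla is UTC+8:45, so local arrival = 3:53 PM + 8:45 = 12:38 AM on Sep 26.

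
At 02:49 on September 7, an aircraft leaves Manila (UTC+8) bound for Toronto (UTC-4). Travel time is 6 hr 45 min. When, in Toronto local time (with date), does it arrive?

21:34 on Sep 6

Convert departure to UTC: 02:49 − 8:00 = 18:49 UTC on Sep 6.
Add 6 hours 45 minutes travel time → 01:34 UTC (Sep 7).
Toronto is UTC−4:00, so local arrival = 01:34 − 4:00 = 21:34 on Sep 6.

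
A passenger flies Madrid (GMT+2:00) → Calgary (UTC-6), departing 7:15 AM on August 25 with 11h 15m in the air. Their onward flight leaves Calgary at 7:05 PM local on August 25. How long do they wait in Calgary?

8 hours 35 minutes

Convert departure to UTC: 7:15 AM − 2:00 = 5:15 AM UTC on Aug 25.
Add 11 hours 15 minutes flight time → 4:30 PM UTC.
Calgary is UTC−6:00, so local arrival = 4:30 PM − 6:00 = 10:30 AM on Aug 25.
Layover = 7:05 PM − 10:30 AM = 8 hours 35 minutes.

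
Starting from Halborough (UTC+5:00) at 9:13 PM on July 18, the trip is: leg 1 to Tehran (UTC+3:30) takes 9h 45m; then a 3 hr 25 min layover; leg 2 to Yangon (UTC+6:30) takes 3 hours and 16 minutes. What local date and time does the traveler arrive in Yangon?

3:09 PM on July 19

Convert departure to UTC: 9:13 PM − 5:00 = 4:13 PM UTC on Jul 18.
Add 9 hours and 45 minutes leg 1 → 1:58 AM UTC (Jul 19).
Add 3 hours and 25 minutes layover in Tehran → 5:23 AM UTC.
Add 3 hours and 16 minutes leg 2 → 8:39 AM UTC.
Yangon is UTC+6:30, so local arrival = 8:39 AM + 6:30 = 3:09 PM on Jul 19.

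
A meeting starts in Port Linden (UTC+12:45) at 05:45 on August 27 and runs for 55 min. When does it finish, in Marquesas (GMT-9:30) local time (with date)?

08:25 on Aug 26

Marquesas is 22:15 behind Port Linden.
After 55 minutes it is 06:40 in Port Linden.
Shift by the zone difference: 06:40 − 22:15 = 08:25 on Aug 26 in Marquesas.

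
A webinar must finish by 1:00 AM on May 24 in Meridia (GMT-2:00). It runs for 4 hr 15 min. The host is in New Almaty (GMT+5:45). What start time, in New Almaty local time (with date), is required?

Target end time in UTC: 1:00 AM + 2:00 = 3:00 AM on May 24.
Subtract 4 hours 15 minutes → start 10:45 PM UTC on May 23.
New Almaty is UTC+5:45: 10:45 PM + 5:45 = 4:30 AM on May 24.

4:30 AM on May 24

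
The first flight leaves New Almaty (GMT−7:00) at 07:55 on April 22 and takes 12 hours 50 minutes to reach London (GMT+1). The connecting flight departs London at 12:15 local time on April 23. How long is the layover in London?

7 hours 30 minutes

Convert departure to UTC: 07:55 + 7:00 = 14:55 UTC on Apr 22.
Add 12 hours 50 minutes flight time → 03:45 UTC (Apr 23).
London is UTC+1:00, so local arrival = 03:45 + 1:00 = 04:45 on Apr 23.
Layover = 12:15 − 04:45 = 7 hours 30 minutes.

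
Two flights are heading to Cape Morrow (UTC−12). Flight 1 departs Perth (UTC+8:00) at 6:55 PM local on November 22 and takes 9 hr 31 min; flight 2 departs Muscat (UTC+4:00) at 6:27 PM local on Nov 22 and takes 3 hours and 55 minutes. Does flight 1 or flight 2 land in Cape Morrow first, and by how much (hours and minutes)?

Flight 1 in UTC: 6:55 PM − 8:00 = 10:55 AM on Nov 22.
+9 hours 31 minutes → arrive 8:26 PM UTC on Nov 22.
Flight 2 in UTC: 6:27 PM − 4:00 = 2:27 PM on Nov 22.
+3 hours and 55 minutes → arrive 6:22 PM UTC on Nov 22.
Flight 2 lands earlier by 2 hours 4 minutes.

the second, by 2 hours 4 minutes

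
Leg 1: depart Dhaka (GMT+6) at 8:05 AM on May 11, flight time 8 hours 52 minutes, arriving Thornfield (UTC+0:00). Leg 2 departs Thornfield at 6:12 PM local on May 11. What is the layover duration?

7 hours 15 minutes

Convert departure to UTC: 8:05 AM − 6:00 = 2:05 AM UTC on May 11.
Add 8 hours and 52 minutes flight time → 10:57 AM UTC.
Thornfield is UTC+0, so local arrival is the same: 10:57 AM on May 11.
Layover = 6:12 PM − 10:57 AM = 7 hours 15 minutes.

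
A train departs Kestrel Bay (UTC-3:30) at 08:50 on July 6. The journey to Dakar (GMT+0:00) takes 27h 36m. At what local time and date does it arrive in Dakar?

Convert departure to UTC: 08:50 + 3:30 = 12:20 UTC on Jul 6.
Add 27 hours 36 minutes travel time → 15:56 UTC (Jul 7).
Dakar is UTC+0, so local arrival is the same: 15:56 on Jul 7.

15:56 on July 7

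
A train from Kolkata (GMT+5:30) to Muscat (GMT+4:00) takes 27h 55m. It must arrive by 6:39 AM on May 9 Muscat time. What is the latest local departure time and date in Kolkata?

4:14 AM on May 8

Target arrival in UTC: 6:39 AM − 4:00 = 2:39 AM on May 9.
Subtract 27 hours and 55 minutes → departure 10:44 PM UTC on May 7.
Kolkata is UTC+5:30: 10:44 PM + 5:30 = 4:14 AM on May 8.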